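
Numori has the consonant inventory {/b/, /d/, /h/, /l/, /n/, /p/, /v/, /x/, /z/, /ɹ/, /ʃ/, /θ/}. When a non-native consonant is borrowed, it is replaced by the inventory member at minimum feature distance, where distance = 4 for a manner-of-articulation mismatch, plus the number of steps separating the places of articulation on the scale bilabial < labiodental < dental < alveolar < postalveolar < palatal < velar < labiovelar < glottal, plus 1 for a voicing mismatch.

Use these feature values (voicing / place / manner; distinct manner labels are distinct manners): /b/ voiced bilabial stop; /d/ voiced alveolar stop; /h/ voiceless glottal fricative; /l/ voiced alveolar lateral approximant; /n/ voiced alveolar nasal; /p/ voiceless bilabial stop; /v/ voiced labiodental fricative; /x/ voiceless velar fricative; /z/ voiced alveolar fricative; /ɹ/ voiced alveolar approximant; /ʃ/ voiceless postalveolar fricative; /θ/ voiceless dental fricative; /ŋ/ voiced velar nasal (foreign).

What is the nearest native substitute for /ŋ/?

n

/n/ is closest: same manner (nasal), place distance 3 (velar→alveolar), same voicing; total 3. Next closest is /x/ at distance 5.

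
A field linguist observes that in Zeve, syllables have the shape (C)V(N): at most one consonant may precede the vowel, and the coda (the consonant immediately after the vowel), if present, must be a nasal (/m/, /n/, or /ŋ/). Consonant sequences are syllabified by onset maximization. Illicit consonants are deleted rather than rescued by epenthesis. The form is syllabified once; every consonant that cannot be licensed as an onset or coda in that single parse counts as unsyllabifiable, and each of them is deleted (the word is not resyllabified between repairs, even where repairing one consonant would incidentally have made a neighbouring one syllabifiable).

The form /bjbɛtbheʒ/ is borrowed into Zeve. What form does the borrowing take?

Syllabifying with onset maximization leaves /b/, /j/, /t/, /b/, /ʒ/ stranded (only a nasal (/m/, /n/, or /ŋ/) is licensed in coda position; onsets are limited to one consonant).
Deletion applies to /b/, /j/, /t/, /b/, /ʒ/.

bɛhe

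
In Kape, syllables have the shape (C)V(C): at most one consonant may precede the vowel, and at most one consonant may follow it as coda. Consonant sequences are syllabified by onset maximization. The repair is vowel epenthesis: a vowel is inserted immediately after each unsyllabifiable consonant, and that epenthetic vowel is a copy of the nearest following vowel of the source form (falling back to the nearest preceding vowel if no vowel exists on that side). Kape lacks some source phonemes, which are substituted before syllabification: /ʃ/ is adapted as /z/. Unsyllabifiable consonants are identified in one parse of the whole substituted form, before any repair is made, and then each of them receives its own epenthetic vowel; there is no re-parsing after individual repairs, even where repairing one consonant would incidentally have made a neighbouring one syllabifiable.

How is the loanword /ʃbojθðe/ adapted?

Substitution: /ʃ/ → /z/, giving /zbojθðe/.
Under (C)V(C), the unsyllabifiable consonants are /z/, /θ/ (at most one coda consonant is licensed; onsets are limited to one consonant).
Inserting the epenthetic vowel yields /z/ → /zo/, /θ/ → /θe/.

zobojθeðe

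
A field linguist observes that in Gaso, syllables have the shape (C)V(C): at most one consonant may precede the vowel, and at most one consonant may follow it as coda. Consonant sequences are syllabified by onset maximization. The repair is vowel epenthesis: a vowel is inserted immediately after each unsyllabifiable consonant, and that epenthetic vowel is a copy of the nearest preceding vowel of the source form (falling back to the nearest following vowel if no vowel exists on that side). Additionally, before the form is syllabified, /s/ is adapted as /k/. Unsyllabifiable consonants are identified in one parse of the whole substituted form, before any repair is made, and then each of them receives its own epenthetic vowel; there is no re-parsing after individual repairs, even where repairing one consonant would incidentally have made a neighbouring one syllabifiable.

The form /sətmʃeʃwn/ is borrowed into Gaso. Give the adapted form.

kətməʃeʃwene

Substitution: /s/ → /k/, giving /kətmʃeʃwn/.
The consonants /m/, /w/, /n/ cannot be parsed into a legal (C)V(C) syllable (at most one coda consonant is licensed; onsets are limited to one consonant).
Inserting the epenthetic vowel yields /m/ → /mə/, /w/ → /we/, /n/ → /ne/.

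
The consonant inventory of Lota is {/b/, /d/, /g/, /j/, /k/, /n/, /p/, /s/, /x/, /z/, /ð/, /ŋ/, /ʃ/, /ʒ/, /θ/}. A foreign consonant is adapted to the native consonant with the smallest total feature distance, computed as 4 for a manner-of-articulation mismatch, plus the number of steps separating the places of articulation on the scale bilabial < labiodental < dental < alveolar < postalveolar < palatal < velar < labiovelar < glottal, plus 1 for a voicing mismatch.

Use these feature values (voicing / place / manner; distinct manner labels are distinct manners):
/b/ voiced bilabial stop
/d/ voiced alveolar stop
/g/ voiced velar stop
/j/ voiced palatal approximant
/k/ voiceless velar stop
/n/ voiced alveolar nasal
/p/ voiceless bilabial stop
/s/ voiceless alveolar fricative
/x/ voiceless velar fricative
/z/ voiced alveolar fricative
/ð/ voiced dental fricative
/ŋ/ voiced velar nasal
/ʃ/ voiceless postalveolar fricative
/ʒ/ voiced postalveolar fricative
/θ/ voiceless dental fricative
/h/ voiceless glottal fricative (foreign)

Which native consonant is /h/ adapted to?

x

/x/ is closest: same manner (fricative), place distance 2 (glottal→velar), same voicing; total 2. Next closest is /ʃ/ at distance 4.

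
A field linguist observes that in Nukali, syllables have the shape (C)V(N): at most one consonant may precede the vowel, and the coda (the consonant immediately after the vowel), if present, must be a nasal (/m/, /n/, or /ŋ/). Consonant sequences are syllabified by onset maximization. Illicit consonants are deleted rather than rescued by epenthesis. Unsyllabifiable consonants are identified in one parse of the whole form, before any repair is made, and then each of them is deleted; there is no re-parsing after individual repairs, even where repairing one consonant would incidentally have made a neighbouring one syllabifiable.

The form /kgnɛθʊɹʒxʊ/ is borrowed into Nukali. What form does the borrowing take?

nɛθʊxʊ

The consonants /k/, /g/, /ɹ/, /ʒ/ cannot be parsed into a legal (C)V(N) syllable (only a nasal (/m/, /n/, or /ŋ/) is licensed in coda position; onsets are limited to one consonant).
Deletion applies to /k/, /g/, /ɹ/, /ʒ/.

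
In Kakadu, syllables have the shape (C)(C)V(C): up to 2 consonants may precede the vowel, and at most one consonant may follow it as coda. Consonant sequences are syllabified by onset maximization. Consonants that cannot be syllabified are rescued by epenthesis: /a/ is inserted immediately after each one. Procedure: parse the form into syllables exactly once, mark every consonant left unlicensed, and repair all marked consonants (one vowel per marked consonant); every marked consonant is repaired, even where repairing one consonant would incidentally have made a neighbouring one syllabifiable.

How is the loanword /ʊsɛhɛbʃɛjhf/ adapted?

Under (C)(C)V(C), the unsyllabifiable consonants are /h/, /f/ (at most one coda consonant is licensed; onsets may contain at most 2 consonants).
Inserting the epenthetic vowel yields /h/ → /ha/, /f/ → /fa/.

ʊsɛhɛbʃɛjhafa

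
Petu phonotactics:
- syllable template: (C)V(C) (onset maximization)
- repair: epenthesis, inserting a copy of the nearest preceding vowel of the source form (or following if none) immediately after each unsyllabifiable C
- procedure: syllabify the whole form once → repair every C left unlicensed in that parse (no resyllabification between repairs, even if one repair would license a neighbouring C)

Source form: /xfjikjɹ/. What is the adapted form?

xifijikjiɹi

The consonants /x/, /f/, /j/, /ɹ/ cannot be parsed into a legal (C)V(C) syllable (at most one coda consonant is licensed; onsets are limited to one consonant).
Each unlicensed consonant becomes the onset of a new syllable: /x/ → /xi/, /f/ → /fi/, /j/ → /ji/, /ɹ/ → /ɹi/.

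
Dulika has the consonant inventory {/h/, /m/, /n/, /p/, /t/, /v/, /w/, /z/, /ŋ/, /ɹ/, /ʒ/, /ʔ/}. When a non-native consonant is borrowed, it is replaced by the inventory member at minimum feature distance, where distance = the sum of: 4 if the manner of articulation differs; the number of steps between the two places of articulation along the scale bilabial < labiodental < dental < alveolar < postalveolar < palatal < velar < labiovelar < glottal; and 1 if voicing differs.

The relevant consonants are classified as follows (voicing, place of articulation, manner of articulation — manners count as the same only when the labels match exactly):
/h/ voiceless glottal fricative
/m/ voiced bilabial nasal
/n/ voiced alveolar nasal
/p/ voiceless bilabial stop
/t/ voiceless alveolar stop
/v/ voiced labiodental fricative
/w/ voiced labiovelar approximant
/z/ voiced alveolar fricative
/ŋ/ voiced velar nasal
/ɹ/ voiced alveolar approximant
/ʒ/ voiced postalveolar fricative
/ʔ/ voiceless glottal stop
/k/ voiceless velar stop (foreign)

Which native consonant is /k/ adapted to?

ʔ

/ʔ/ is closest: same manner (stop), place distance 2 (velar→glottal), same voicing; total 2. Next closest is /t/ at distance 3.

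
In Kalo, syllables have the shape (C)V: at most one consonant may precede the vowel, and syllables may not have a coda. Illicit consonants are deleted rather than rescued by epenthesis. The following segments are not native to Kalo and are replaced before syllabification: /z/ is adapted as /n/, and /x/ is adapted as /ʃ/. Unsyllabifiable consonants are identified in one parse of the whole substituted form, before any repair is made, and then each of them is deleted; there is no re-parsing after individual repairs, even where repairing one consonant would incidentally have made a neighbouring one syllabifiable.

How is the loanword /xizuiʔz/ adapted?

ʃinui

Substitution: /x/ → /ʃ/, /z/ → /n/, giving /ʃinuiʔn/.
The consonants /ʔ/, /n/ cannot be parsed into a legal (C)V syllable (no codas are permitted; onsets are limited to one consonant).
Each unlicensed consonant is deleted: /ʔ/, /n/.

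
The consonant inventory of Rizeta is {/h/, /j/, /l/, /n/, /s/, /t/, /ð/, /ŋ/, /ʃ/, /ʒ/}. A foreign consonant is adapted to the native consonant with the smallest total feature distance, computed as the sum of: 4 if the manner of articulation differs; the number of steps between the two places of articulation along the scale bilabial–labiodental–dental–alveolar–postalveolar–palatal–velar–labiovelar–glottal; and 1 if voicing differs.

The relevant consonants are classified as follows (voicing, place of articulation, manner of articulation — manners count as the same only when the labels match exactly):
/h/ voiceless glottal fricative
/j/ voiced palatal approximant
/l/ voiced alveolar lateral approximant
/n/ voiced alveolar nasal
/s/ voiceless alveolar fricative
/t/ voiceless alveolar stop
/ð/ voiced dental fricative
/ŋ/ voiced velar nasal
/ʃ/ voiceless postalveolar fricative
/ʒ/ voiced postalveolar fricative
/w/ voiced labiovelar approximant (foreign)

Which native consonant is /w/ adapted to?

/j/ is closest: same manner (approximant), place distance 2 (labiovelar→palatal), same voicing; total 2. Next closest is /ŋ/ at distance 5.

j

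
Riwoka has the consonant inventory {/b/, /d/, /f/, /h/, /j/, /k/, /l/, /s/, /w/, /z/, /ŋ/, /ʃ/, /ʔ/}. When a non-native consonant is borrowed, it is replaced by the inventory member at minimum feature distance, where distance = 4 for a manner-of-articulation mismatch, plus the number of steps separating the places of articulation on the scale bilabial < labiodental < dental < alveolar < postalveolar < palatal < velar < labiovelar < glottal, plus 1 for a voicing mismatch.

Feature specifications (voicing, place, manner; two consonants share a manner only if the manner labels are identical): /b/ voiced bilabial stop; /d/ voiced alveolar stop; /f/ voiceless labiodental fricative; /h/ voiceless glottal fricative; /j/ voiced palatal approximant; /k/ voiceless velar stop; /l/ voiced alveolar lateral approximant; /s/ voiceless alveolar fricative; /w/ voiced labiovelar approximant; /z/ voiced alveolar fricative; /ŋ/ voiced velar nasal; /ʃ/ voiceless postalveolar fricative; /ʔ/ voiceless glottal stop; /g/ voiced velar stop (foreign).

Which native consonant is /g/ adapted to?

/k/ is closest: same manner (stop), place distance 0 (velar→velar), voicing differs (+1); total 1. Next closest is /d/ at distance 3.

k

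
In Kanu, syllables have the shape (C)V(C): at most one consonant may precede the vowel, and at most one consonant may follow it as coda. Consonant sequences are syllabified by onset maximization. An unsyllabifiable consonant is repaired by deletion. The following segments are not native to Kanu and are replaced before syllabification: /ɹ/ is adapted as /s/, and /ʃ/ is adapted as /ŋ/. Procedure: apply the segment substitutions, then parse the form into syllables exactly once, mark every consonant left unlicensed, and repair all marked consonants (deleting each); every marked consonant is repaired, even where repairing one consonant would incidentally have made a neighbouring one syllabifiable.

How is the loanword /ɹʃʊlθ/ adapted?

Substitution: /ɹ/ → /s/, /ʃ/ → /ŋ/, giving /sŋʊlθ/.
Under (C)V(C), the unsyllabifiable consonants are /s/, /θ/ (at most one coda consonant is licensed; onsets are limited to one consonant).
Each unlicensed consonant is deleted: /s/, /θ/.

ŋʊl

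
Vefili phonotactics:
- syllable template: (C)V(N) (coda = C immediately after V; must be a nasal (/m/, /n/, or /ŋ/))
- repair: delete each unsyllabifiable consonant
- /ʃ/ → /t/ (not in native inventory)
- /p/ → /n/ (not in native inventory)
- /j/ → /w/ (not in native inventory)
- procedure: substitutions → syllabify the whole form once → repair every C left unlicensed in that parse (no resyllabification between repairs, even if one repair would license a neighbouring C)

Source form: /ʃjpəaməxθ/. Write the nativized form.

nəamə

Substitution: /ʃ/ → /t/, /j/ → /w/, /p/ → /n/, giving /twnəaməxθ/.
Syllabifying with onset maximization leaves /t/, /w/, /x/, /θ/ stranded (only a nasal (/m/, /n/, or /ŋ/) is licensed in coda position; onsets are limited to one consonant).
Each unlicensed consonant is deleted: /t/, /w/, /x/, /θ/.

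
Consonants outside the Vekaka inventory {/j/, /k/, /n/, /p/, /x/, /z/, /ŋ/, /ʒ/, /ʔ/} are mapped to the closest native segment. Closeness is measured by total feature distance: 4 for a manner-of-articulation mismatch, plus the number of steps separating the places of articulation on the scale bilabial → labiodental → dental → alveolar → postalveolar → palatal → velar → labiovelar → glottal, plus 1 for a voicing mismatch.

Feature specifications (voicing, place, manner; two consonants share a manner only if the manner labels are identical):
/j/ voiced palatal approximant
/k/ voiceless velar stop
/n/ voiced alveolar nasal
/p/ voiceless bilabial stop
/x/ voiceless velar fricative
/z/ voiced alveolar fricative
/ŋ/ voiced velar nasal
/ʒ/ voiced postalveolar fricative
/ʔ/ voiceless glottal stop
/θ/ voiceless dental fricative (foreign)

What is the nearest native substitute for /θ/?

/z/ is closest: same manner (fricative), place distance 1 (dental→alveolar), voicing differs (+1); total 2. Next closest is /ʒ/ at distance 3.

z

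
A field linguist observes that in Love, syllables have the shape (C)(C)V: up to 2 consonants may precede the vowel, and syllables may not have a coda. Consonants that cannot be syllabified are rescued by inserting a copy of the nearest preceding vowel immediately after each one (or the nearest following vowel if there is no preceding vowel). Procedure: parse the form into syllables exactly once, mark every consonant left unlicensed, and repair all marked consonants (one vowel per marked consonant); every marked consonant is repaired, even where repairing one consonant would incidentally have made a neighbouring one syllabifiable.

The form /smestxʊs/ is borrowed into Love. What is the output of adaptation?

The consonants /s/, /s/ cannot be parsed into a legal (C)(C)V syllable (no codas are permitted; onsets may contain at most 2 consonants).
Inserting the epenthetic vowel yields /s/ → /se/, /s/ → /sʊ/.

smesetxʊsʊ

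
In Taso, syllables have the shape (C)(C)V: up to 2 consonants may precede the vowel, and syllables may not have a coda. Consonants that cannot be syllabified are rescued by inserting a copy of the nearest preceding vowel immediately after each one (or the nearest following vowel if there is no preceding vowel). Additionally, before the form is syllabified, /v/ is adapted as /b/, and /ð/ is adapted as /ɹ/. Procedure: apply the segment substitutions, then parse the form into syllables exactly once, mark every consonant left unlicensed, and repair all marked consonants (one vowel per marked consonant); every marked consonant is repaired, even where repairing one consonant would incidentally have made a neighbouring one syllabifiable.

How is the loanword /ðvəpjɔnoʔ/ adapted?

Substitution: /ð/ → /ɹ/, /v/ → /b/, giving /ɹbəpjɔnoʔ/.
The consonants /ʔ/ cannot be parsed into a legal (C)(C)V syllable (no codas are permitted; onsets may contain at most 2 consonants).
Each unlicensed consonant becomes the onset of a new syllable: /ʔ/ → /ʔo/.

ɹbəpjɔnoʔo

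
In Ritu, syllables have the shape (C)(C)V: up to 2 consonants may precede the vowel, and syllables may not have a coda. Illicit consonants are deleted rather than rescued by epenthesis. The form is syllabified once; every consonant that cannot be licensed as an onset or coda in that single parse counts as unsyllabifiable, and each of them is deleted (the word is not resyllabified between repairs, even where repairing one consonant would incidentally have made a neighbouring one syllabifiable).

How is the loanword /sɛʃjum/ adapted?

Syllabifying with onset maximization leaves /m/ stranded (no codas are permitted; onsets may contain at most 2 consonants).
Deletion applies to /m/.

sɛʃju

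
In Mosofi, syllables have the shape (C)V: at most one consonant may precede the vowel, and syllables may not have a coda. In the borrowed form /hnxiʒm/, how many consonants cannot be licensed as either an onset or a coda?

4

Under (C)V, the unsyllabifiable consonants are /h/, /n/, /ʒ/, /m/ (no codas are permitted; onsets are limited to one consonant).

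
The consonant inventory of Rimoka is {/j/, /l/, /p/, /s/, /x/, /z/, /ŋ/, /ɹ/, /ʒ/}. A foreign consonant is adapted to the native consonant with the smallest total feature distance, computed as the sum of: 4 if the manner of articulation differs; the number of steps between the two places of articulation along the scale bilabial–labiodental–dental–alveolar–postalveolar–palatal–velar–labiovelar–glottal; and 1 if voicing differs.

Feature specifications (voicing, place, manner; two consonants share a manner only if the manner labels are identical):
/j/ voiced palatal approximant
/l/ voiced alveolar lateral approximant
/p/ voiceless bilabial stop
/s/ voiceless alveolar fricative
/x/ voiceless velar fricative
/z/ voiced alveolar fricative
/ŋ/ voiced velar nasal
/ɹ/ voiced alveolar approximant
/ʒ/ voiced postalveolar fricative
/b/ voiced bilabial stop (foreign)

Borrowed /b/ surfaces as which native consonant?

p

/p/ is closest: same manner (stop), place distance 0 (bilabial→bilabial), voicing differs (+1); total 1. Next closest is /l/ at distance 7.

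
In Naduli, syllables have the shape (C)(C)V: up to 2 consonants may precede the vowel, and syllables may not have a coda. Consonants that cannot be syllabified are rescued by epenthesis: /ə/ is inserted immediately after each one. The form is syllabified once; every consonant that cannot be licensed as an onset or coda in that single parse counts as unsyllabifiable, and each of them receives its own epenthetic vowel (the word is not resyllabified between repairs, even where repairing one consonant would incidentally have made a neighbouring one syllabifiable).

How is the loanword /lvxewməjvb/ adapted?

ləvxewməjəvəbə

The consonants /l/, /j/, /v/, /b/ cannot be parsed into a legal (C)(C)V syllable (no codas are permitted; onsets may contain at most 2 consonants).
Epenthesis after each stranded consonant: /l/ → /lə/, /j/ → /jə/, /v/ → /və/, /b/ → /bə/.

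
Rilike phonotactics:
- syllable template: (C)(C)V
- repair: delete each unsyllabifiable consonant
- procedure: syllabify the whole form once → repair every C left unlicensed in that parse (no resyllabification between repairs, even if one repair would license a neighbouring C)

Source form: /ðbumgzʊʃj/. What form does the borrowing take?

ðbugzʊ

Under (C)(C)V, the unsyllabifiable consonants are /m/, /ʃ/, /j/ (no codas are permitted; onsets may contain at most 2 consonants).
Each unlicensed consonant is deleted: /m/, /ʃ/, /j/.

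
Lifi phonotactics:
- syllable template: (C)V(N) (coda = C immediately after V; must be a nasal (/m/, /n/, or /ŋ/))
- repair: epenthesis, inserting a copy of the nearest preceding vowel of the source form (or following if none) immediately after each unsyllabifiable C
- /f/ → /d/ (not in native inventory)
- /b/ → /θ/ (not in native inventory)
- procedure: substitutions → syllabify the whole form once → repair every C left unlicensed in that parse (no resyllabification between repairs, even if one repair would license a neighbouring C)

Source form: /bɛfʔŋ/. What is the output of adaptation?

Substitution: /b/ → /θ/, /f/ → /d/, giving /θɛdʔŋ/.
The consonants /d/, /ʔ/, /ŋ/ cannot be parsed into a legal (C)V(N) syllable (only a nasal (/m/, /n/, or /ŋ/) is licensed in coda position; onsets are limited to one consonant).
Inserting the epenthetic vowel yields /d/ → /dɛ/, /ʔ/ → /ʔɛ/, /ŋ/ → /ŋɛ/.

θɛdɛʔɛŋɛ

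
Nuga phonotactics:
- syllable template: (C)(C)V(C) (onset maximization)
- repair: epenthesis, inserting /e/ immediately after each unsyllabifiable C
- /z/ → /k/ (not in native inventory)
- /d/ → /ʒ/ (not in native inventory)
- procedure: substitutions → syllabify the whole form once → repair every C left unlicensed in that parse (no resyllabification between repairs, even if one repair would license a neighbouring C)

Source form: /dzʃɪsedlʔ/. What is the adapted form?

Substitution: /d/ → /ʒ/, /z/ → /k/, giving /ʒkʃɪseʒlʔ/.
Under (C)(C)V(C), the unsyllabifiable consonants are /ʒ/, /l/, /ʔ/ (at most one coda consonant is licensed; onsets may contain at most 2 consonants).
Each unlicensed consonant becomes the onset of a new syllable: /ʒ/ → /ʒe/, /l/ → /le/, /ʔ/ → /ʔe/.

ʒekʃɪseʒleʔe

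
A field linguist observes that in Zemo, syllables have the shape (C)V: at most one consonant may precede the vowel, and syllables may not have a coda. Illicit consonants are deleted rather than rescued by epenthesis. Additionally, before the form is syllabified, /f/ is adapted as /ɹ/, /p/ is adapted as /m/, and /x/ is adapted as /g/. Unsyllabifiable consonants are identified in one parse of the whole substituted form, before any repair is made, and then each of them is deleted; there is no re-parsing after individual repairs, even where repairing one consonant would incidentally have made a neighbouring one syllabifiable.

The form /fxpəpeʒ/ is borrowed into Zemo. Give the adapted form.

Substitution: /f/ → /ɹ/, /x/ → /g/, /p/ → /m/, giving /ɹgməmeʒ/.
Syllabifying with onset maximization leaves /ɹ/, /g/, /ʒ/ stranded (no codas are permitted; onsets are limited to one consonant).
Each unlicensed consonant is deleted: /ɹ/, /g/, /ʒ/.

məme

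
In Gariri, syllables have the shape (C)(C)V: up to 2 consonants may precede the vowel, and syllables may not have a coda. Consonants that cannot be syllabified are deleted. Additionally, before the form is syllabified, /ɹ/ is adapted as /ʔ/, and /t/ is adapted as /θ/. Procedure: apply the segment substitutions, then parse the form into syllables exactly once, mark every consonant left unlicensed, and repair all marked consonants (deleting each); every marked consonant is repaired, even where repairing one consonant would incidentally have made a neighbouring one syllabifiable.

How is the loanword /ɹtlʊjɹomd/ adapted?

θlʊjʔo

Substitution: /ɹ/ → /ʔ/, /t/ → /θ/, giving /ʔθlʊjʔomd/.
Syllabifying with onset maximization leaves /ʔ/, /m/, /d/ stranded (no codas are permitted; onsets may contain at most 2 consonants).
Deleting the stranded consonants removes /ʔ/, /m/, /d/.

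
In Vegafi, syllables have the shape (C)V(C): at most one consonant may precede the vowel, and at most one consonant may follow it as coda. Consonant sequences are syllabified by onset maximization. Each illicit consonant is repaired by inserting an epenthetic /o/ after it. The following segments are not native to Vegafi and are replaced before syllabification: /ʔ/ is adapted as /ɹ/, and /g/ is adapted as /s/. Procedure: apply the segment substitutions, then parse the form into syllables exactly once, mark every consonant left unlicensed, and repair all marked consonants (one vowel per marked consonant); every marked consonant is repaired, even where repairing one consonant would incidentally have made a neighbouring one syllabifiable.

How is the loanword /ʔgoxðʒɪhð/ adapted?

Substitution: /ʔ/ → /ɹ/, /g/ → /s/, giving /ɹsoxðʒɪhð/.
Under (C)V(C), the unsyllabifiable consonants are /ɹ/, /ð/, /ð/ (at most one coda consonant is licensed; onsets are limited to one consonant).
Each unlicensed consonant becomes the onset of a new syllable: /ɹ/ → /ɹo/, /ð/ → /ðo/, /ð/ → /ðo/.

ɹosoxðoʒɪhðo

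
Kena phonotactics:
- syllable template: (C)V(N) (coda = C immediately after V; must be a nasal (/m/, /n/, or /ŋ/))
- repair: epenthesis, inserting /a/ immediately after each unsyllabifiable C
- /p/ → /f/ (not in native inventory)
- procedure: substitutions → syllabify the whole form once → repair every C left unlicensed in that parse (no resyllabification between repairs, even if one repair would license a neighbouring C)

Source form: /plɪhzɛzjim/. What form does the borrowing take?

falɪhazɛzajim

Substitution: /p/ → /f/, giving /flɪhzɛzjim/.
Syllabifying with onset maximization leaves /f/, /h/, /z/ stranded (only a nasal (/m/, /n/, or /ŋ/) is licensed in coda position; onsets are limited to one consonant).
Epenthesis after each stranded consonant: /f/ → /fa/, /h/ → /ha/, /z/ → /za/.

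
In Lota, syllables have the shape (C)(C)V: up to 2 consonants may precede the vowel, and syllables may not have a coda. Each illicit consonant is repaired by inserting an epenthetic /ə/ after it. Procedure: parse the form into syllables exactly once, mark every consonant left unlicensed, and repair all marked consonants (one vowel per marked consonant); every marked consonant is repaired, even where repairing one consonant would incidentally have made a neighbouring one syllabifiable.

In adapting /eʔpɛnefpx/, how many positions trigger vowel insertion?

3

The unsyllabifiable consonants are /f/, /p/, /x/; each receives one epenthetic vowel.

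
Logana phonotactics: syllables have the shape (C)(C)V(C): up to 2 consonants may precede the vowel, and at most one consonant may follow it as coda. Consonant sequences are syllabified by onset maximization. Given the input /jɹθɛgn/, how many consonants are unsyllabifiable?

Syllabifying with onset maximization leaves /j/, /n/ stranded (at most one coda consonant is licensed; onsets may contain at most 2 consonants).

2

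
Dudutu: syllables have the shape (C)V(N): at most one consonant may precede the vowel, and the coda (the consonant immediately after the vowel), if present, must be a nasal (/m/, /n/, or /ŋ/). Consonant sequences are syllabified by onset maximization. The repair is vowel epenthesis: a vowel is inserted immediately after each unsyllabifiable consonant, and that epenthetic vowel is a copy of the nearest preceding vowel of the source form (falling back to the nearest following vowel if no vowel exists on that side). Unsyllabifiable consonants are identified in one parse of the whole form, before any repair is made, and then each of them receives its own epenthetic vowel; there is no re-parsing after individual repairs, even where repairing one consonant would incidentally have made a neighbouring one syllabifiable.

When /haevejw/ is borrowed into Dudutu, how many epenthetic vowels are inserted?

2

The unsyllabifiable consonants are /j/, /w/; each receives one epenthetic vowel.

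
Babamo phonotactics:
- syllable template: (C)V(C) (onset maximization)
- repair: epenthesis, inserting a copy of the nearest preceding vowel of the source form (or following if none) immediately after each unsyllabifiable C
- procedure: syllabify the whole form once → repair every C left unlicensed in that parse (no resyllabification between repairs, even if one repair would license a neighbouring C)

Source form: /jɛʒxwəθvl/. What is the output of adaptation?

jɛʒxɛwəθvələ

The consonants /x/, /v/, /l/ cannot be parsed into a legal (C)V(C) syllable (at most one coda consonant is licensed; onsets are limited to one consonant).
Epenthesis after each stranded consonant: /x/ → /xɛ/, /v/ → /və/, /l/ → /lə/.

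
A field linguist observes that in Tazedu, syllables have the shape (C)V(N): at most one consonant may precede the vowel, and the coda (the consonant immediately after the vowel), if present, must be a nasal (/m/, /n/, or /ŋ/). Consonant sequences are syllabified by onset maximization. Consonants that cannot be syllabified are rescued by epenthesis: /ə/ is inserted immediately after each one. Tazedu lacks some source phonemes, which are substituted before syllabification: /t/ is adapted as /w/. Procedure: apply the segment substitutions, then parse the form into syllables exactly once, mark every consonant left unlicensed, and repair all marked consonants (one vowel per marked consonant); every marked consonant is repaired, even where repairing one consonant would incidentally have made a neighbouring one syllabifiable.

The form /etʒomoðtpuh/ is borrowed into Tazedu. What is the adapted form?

Substitution: /t/ → /w/, giving /ewʒomoðwpuh/.
The consonants /w/, /ð/, /w/, /h/ cannot be parsed into a legal (C)V(N) syllable (only a nasal (/m/, /n/, or /ŋ/) is licensed in coda position; onsets are limited to one consonant).
Epenthesis after each stranded consonant: /w/ → /wə/, /ð/ → /ðə/, /w/ → /wə/, /h/ → /hə/.

ewəʒomoðəwəpuhə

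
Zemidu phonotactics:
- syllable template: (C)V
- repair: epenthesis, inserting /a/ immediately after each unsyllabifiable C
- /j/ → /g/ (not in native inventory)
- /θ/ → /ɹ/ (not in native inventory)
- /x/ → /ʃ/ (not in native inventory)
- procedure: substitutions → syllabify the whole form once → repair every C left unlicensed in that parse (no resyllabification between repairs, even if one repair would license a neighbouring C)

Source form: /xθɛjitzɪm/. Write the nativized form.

ʃaɹɛgitazɪma

Substitution: /x/ → /ʃ/, /θ/ → /ɹ/, /j/ → /g/, giving /ʃɹɛgitzɪm/.
Under (C)V, the unsyllabifiable consonants are /ʃ/, /t/, /m/ (no codas are permitted; onsets are limited to one consonant).
Each unlicensed consonant becomes the onset of a new syllable: /ʃ/ → /ʃa/, /t/ → /ta/, /m/ → /ma/.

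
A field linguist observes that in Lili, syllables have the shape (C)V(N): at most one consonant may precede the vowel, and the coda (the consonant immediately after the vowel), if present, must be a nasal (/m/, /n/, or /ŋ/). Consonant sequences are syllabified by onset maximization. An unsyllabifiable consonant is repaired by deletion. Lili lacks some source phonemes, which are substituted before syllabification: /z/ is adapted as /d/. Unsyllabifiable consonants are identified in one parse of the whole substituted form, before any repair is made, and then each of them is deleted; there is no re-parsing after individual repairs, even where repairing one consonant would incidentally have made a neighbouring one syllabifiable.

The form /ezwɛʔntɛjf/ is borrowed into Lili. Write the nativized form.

Substitution: /z/ → /d/, giving /edwɛʔntɛjf/.
Syllabifying with onset maximization leaves /d/, /ʔ/, /n/, /j/, /f/ stranded (only a nasal (/m/, /n/, or /ŋ/) is licensed in coda position; onsets are limited to one consonant).
Deletion applies to /d/, /ʔ/, /n/, /j/, /f/.

ewɛtɛ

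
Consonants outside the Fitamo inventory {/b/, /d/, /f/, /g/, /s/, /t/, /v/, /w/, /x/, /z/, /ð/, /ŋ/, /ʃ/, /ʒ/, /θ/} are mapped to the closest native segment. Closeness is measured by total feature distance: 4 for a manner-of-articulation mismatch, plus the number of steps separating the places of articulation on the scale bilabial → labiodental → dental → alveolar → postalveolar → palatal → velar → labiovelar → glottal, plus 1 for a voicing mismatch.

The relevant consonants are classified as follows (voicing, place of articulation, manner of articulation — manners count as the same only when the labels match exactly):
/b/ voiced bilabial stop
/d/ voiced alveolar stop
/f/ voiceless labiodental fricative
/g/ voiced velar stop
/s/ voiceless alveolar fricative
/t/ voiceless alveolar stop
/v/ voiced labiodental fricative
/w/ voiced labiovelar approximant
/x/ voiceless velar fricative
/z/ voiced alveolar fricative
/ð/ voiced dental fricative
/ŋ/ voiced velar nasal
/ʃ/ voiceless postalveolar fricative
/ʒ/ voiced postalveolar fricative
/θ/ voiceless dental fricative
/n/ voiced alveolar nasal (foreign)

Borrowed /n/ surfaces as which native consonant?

ŋ

/ŋ/ is closest: same manner (nasal), place distance 3 (alveolar→velar), same voicing; total 3. Next closest is /d/ at distance 4.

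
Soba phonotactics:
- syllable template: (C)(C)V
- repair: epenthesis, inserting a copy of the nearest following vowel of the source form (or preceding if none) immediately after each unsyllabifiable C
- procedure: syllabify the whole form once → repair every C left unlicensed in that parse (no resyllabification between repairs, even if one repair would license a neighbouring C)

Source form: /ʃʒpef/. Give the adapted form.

ʃeʒpefe

Syllabifying with onset maximization leaves /ʃ/, /f/ stranded (no codas are permitted; onsets may contain at most 2 consonants).
Epenthesis after each stranded consonant: /ʃ/ → /ʃe/, /f/ → /fe/.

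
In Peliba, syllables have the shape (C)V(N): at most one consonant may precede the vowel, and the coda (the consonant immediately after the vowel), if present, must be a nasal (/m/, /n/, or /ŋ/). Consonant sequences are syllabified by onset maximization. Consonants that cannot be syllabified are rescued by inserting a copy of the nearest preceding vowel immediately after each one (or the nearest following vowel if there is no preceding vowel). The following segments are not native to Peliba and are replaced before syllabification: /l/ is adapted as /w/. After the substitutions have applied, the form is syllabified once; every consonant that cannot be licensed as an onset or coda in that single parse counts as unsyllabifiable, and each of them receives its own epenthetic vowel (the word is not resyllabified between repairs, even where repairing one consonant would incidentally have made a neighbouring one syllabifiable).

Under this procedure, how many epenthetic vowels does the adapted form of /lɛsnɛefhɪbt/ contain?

After substitution the input is /wɛsnɛefhɪbt/.
The unsyllabifiable consonants are /s/, /f/, /b/, /t/; each receives one epenthetic vowel.

4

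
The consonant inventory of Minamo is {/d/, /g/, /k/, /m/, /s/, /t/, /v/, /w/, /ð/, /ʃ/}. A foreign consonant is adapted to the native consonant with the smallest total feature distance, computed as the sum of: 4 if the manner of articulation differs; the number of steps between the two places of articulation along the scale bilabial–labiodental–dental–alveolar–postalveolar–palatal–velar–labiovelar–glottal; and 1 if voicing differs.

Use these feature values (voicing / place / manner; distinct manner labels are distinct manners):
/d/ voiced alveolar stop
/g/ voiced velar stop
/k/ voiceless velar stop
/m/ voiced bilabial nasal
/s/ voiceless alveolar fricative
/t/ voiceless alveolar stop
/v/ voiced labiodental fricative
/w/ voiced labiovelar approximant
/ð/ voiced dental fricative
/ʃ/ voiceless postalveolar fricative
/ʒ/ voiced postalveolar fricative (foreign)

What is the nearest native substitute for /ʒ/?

/ʃ/ is closest: same manner (fricative), place distance 0 (postalveolar→postalveolar), voicing differs (+1); total 1. Next closest is /s/ at distance 2.

ʃ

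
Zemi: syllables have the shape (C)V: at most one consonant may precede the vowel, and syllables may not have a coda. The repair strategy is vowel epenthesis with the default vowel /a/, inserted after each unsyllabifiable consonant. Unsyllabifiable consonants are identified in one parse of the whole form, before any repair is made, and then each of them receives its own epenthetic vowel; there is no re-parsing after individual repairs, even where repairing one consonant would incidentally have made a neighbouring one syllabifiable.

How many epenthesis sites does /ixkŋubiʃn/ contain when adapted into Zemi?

The unsyllabifiable consonants are /x/, /k/, /ʃ/, /n/; each receives one epenthetic vowel.

4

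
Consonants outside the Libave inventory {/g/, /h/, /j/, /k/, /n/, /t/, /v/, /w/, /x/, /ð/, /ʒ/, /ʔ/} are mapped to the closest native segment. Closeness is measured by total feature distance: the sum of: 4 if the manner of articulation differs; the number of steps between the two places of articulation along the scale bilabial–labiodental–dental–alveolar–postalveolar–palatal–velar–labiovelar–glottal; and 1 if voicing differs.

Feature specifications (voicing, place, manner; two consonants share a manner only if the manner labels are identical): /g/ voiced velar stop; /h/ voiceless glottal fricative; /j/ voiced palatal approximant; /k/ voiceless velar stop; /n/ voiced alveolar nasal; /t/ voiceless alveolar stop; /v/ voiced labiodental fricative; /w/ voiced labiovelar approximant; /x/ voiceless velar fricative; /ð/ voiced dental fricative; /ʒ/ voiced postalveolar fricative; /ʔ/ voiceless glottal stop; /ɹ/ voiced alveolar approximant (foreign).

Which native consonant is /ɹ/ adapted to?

/j/ is closest: same manner (approximant), place distance 2 (alveolar→palatal), same voicing; total 2. Next closest is /n/ at distance 4.

j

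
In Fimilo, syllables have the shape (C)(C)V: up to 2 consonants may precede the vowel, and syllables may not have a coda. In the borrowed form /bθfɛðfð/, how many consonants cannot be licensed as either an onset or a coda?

4

Syllabifying with onset maximization leaves /b/, /ð/, /f/, /ð/ stranded (no codas are permitted; onsets may contain at most 2 consonants).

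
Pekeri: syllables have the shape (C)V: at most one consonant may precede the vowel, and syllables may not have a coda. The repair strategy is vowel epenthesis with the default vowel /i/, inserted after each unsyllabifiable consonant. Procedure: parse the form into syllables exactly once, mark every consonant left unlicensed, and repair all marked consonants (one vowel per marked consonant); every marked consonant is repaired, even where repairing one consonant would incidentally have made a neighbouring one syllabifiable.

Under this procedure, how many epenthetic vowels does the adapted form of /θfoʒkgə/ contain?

The unsyllabifiable consonants are /θ/, /ʒ/, /k/; each receives one epenthetic vowel.

3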